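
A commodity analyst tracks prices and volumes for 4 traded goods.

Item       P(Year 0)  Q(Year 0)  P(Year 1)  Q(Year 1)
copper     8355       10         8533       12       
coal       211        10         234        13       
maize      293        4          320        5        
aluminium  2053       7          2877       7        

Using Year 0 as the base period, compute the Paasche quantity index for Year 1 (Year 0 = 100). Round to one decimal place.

Paasche quantity index uses current-period prices as weights.
ΣP(Year 1)·Q(Year 1) = 8533×12 + 234×13 + 320×5 + 2877×7 = 102396 + 3042 + 1600 + 20139 = 127177
ΣP(Year 1)·Q(Year 0) = 8533×10 + 234×10 + 320×4 + 2877×7 = 85330 + 2340 + 1280 + 20139 = 109089
Index = 127177 / 109089 × 100 = 116.5810

116.6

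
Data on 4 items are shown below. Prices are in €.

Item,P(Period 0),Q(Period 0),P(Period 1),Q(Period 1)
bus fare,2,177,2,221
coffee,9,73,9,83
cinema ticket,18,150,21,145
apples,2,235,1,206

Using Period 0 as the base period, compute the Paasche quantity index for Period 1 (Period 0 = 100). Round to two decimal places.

Paasche quantity index uses current-period prices as weights.
ΣP(Period 1)·Q(Period 1) = 2×221 + 9×83 + 21×145 + 1×206 = 442 + 747 + 3045 + 206 = 4440
ΣP(Period 1)·Q(Period 0) = 2×177 + 9×73 + 21×150 + 1×235 = 354 + 657 + 3150 + 235 = 4396
Index = 4440 / 4396 × 100 = 101.0009

101.00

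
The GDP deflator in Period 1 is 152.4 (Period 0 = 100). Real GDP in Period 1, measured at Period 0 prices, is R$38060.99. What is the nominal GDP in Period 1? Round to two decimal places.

58004.95

Nominal = Real × (Index/100) = 38060.99 × (152.4/100)
        = 38060.99 × 1.524 = 58004.9488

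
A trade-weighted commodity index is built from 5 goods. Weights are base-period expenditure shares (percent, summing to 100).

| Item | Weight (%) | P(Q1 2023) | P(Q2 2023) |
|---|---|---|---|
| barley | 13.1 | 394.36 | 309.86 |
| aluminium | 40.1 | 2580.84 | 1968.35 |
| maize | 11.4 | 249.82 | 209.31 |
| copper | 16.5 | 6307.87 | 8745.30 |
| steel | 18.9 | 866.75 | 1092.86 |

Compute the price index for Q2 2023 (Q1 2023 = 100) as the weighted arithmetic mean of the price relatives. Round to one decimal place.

97.1

barley: 13.1 × (309.86/394.36) = 13.1 × 0.785729 = 10.2930
aluminium: 40.1 × (1968.35/2580.84) = 40.1 × 0.762678 = 30.5834
maize: 11.4 × (209.31/249.82) = 11.4 × 0.837843 = 9.5514
copper: 16.5 × (8745.30/6307.87) = 16.5 × 1.386411 = 22.8758
steel: 18.9 × (1092.86/866.75) = 18.9 × 1.260871 = 23.8305
Index = Σ wᵢ·(p₁ᵢ/p₀ᵢ) = 10.2930 + 30.5834 + 9.5514 + 22.8758 + 23.8305 = 97.1341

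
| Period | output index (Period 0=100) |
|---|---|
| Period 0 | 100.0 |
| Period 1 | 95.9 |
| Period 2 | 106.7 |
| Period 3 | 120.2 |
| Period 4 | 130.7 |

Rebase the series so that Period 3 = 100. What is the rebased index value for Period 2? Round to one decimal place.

88.8

Rebased(Period 2) = 106.7 / 120.2 × 100 = 88.7687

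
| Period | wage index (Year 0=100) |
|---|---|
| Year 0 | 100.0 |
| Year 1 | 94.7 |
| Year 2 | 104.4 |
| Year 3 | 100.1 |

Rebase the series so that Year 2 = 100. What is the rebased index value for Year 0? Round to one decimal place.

Rebased(Year 0) = 100.0 / 104.4 × 100 = 95.7854

95.8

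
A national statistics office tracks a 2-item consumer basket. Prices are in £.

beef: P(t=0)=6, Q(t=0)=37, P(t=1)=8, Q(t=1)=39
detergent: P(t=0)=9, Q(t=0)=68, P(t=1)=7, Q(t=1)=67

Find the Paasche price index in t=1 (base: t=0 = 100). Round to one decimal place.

Paasche price index uses current-period quantities as weights.
ΣP(t=1)·Q(t=1) = 8×39 + 7×67 = 312 + 469 = 781
ΣP(t=0)·Q(t=1) = 6×39 + 9×67 = 234 + 603 = 837
Index = 781 / 837 × 100 = 93.3094

93.3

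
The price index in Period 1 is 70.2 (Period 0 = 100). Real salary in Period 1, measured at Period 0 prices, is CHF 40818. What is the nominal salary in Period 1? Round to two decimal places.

Nominal = Real × (Index/100) = 40818 × (70.2/100)
        = 40818 × 0.702 = 28654.2360

28654.24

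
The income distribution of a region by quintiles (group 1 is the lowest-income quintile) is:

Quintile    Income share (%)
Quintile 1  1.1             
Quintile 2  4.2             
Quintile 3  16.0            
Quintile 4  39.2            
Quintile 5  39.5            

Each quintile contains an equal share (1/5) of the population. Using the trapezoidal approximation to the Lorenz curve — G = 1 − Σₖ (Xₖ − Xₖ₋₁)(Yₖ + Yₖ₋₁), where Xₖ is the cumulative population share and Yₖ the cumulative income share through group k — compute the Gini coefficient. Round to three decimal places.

0.447

Cumulative income shares Yₖ: 0.0110, 0.0530, 0.2130, 0.6050, 1.0000
Σ (Xₖ−Xₖ₋₁)(Yₖ+Yₖ₋₁) = (1/5)(0.0110+0.0000) + (1/5)(0.0530+0.0110) + (1/5)(0.2130+0.0530) + (1/5)(0.6050+0.2130) + (1/5)(1.0000+0.6050)
  = 0.0022 + 0.0128 + 0.0532 + 0.1636 + 0.3210 = 0.5528
G = 1 − 0.5528 = 0.4472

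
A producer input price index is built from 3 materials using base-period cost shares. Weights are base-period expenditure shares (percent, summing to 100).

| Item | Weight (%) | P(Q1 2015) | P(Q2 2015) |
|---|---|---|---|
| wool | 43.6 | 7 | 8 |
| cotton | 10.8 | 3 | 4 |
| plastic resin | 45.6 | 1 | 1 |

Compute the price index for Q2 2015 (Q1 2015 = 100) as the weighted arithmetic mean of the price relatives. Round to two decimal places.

wool: 43.6 × (8/7) = 43.6 × 1.142857 = 49.8286
cotton: 10.8 × (4/3) = 10.8 × 1.333333 = 14.4000
plastic resin: 45.6 × (1/1) = 45.6 × 1.000000 = 45.6000
Index = Σ wᵢ·(p₁ᵢ/p₀ᵢ) = 49.8286 + 14.4000 + 45.6000 = 109.8286

109.83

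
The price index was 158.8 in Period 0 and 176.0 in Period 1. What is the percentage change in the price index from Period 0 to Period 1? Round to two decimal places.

Change = (176.0 − 158.8) / 158.8 × 100
       = 17.2 / 158.8 × 100 = 10.8312%

10.83%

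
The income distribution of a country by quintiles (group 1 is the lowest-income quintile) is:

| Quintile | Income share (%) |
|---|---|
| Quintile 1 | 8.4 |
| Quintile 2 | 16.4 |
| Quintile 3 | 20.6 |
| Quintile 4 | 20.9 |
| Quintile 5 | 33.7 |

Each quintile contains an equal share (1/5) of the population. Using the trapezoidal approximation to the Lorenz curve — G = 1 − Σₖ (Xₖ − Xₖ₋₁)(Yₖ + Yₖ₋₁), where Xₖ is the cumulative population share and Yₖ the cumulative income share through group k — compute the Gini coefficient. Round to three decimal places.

Cumulative income shares Yₖ: 0.0840, 0.2480, 0.4540, 0.6630, 1.0000
Σ (Xₖ−Xₖ₋₁)(Yₖ+Yₖ₋₁) = (1/5)(0.0840+0.0000) + (1/5)(0.2480+0.0840) + (1/5)(0.4540+0.2480) + (1/5)(0.6630+0.4540) + (1/5)(1.0000+0.6630)
  = 0.0168 + 0.0664 + 0.1404 + 0.2234 + 0.3326 = 0.7796
G = 1 − 0.7796 = 0.2204

0.220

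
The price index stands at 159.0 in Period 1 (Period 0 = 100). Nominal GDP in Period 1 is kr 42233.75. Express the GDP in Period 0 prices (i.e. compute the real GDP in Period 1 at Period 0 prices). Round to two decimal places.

26562.11

Real = Nominal ÷ (Index/100) = 42233.75 ÷ (159.0/100)
     = 42233.75 ÷ 1.590 = 26562.1069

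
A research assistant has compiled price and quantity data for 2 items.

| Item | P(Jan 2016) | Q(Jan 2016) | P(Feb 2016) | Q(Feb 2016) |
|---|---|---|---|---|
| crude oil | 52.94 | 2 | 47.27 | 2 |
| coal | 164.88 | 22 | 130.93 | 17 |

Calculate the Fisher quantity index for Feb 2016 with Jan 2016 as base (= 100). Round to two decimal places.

Laspeyres component (base-period weights):
ΣP(Jan 2016)Q(Feb 2016) = 52.94×2 + 164.88×17 = 105.88 + 2802.96 = 2908.84
ΣP(Jan 2016)Q(Jan 2016) = 52.94×2 + 164.88×22 = 105.88 + 3627.36 = 3733.24
L = 2908.84 / 3733.24 × 100 = 77.9173
Paasche component (current-period weights):
ΣP(Feb 2016)Q(Feb 2016) = 47.27×2 + 130.93×17 = 94.54 + 2225.81 = 2320.35
ΣP(Feb 2016)Q(Jan 2016) = 47.27×2 + 130.93×22 = 94.54 + 2880.46 = 2975
P = 2320.35 / 2975 × 100 = 77.9950
Fisher = √(L × P) = √(77.9173 × 77.9950) = 77.9561

77.96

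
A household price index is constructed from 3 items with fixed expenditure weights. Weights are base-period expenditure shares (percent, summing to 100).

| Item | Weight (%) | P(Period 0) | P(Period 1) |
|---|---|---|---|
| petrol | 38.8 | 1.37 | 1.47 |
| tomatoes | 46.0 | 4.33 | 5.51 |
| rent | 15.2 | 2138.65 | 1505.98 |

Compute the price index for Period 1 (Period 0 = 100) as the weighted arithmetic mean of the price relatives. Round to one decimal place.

110.9

petrol: 38.8 × (1.47/1.37) = 38.8 × 1.072993 = 41.6321
tomatoes: 46.0 × (5.51/4.33) = 46.0 × 1.272517 = 58.5358
rent: 15.2 × (1505.98/2138.65) = 15.2 × 0.704173 = 10.7034
Index = Σ wᵢ·(p₁ᵢ/p₀ᵢ) = 41.6321 + 58.5358 + 10.7034 = 110.8713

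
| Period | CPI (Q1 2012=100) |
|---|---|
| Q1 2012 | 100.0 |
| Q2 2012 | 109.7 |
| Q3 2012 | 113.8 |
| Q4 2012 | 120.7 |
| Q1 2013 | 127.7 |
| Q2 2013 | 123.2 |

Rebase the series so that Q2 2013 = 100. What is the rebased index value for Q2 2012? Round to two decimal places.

89.04

Rebased(Q2 2012) = 109.7 / 123.2 × 100 = 89.0422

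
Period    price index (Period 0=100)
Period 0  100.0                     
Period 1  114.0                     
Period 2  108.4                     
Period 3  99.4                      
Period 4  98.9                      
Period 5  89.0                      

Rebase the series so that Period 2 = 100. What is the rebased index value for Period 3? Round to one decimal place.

Rebased(Period 3) = 99.4 / 108.4 × 100 = 91.6974

91.7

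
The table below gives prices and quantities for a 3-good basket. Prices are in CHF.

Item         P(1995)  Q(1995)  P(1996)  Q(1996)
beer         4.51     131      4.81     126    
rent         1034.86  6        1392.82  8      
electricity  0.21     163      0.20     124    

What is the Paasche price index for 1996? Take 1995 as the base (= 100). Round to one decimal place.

132.7

Paasche price index uses current-period quantities as weights.
ΣP(1996)·Q(1996) = 4.81×126 + 1392.82×8 + 0.20×124 = 606.06 + 11142.56 + 24.8 = 11773.42
ΣP(1995)·Q(1996) = 4.51×126 + 1034.86×8 + 0.21×124 = 568.26 + 8278.88 + 26.04 = 8873.18
Index = 11773.42 / 8873.18 × 100 = 132.6855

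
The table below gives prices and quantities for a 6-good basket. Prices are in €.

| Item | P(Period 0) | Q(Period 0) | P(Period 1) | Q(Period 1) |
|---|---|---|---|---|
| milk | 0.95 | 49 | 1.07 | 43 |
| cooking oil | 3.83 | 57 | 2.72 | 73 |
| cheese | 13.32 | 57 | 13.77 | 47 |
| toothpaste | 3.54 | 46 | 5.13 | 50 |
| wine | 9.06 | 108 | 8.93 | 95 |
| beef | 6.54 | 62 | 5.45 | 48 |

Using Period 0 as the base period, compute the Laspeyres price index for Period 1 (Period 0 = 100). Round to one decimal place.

Laspeyres price index uses base-period quantities as weights.
ΣP(Period 1)·Q(Period 0) = 1.07×49 + 2.72×57 + 13.77×57 + 5.13×46 + 8.93×108 + 5.45×62 = 52.43 + 155.04 + 784.89 + 235.98 + 964.44 + 337.9 = 2530.68
ΣP(Period 0)·Q(Period 0) = 0.95×49 + 3.83×57 + 13.32×57 + 3.54×46 + 9.06×108 + 6.54×62 = 46.55 + 218.31 + 759.24 + 162.84 + 978.48 + 405.48 = 2570.9
Index = 2530.68 / 2570.9 × 100 = 98.4356

98.4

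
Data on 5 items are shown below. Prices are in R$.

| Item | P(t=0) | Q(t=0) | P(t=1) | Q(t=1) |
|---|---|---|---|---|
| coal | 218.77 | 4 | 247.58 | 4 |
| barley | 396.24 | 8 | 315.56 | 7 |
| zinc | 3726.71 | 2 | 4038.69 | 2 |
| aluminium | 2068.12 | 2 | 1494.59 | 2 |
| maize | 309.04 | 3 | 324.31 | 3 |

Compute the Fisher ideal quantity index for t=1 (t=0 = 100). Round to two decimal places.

Laspeyres component (base-period weights):
ΣP(t=0)Q(t=1) = 218.77×4 + 396.24×7 + 3726.71×2 + 2068.12×2 + 309.04×3 = 875.08 + 2773.68 + 7453.42 + 4136.24 + 927.12 = 16165.54
ΣP(t=0)Q(t=0) = 218.77×4 + 396.24×8 + 3726.71×2 + 2068.12×2 + 309.04×3 = 875.08 + 3169.92 + 7453.42 + 4136.24 + 927.12 = 16561.78
L = 16165.54 / 16561.78 × 100 = 97.6075
Paasche component (current-period weights):
ΣP(t=1)Q(t=1) = 247.58×4 + 315.56×7 + 4038.69×2 + 1494.59×2 + 324.31×3 = 990.32 + 2208.92 + 8077.38 + 2989.18 + 972.93 = 15238.73
ΣP(t=1)Q(t=0) = 247.58×4 + 315.56×8 + 4038.69×2 + 1494.59×2 + 324.31×3 = 990.32 + 2524.48 + 8077.38 + 2989.18 + 972.93 = 15554.29
P = 15238.73 / 15554.29 × 100 = 97.9712
Fisher = √(L × P) = √(97.6075 × 97.9712) = 97.7892

97.79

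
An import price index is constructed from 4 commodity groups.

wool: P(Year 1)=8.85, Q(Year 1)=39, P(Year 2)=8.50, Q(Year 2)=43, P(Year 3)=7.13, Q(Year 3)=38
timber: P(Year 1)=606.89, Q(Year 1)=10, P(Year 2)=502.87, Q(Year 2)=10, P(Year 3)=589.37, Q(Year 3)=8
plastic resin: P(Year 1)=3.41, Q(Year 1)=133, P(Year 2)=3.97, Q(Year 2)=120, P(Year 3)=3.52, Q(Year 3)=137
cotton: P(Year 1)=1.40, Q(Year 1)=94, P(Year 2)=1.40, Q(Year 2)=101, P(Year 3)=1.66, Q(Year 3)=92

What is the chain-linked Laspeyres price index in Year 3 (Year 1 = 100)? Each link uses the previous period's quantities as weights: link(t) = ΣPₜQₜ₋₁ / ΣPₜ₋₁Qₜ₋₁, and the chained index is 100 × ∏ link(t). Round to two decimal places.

97.14

Link Year 1→Year 2:
ΣP(Year 2)Q(Year 1) = 8.50×39 + 502.87×10 + 3.97×133 + 1.40×94 = 331.5 + 5028.7 + 528.01 + 131.6 = 6019.81
ΣP(Year 1)Q(Year 1) = 8.85×39 + 606.89×10 + 3.41×133 + 1.40×94 = 345.15 + 6068.9 + 453.53 + 131.6 = 6999.18
link = 6019.81/6999.18 = 0.860074
Link Year 2→Year 3:
ΣP(Year 3)Q(Year 2) = 7.13×43 + 589.37×10 + 3.52×120 + 1.66×101 = 306.59 + 5893.7 + 422.4 + 167.66 = 6790.35
ΣP(Year 2)Q(Year 2) = 8.50×43 + 502.87×10 + 3.97×120 + 1.40×101 = 365.5 + 5028.7 + 476.4 + 141.4 = 6012
link = 6790.35/6012 = 1.129466
Chained index = 100 × 0.860074 × 1.129466 = 97.1424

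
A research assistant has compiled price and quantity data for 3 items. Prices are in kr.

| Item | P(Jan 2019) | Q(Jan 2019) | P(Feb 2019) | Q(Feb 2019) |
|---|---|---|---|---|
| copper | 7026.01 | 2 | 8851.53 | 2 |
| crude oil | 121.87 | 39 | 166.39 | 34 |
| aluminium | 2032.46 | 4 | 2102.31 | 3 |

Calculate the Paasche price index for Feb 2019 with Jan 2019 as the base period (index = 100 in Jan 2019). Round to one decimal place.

Paasche price index uses current-period quantities as weights.
ΣP(Feb 2019)·Q(Feb 2019) = 8851.53×2 + 166.39×34 + 2102.31×3 = 17703.06 + 5657.26 + 6306.93 = 29667.25
ΣP(Jan 2019)·Q(Feb 2019) = 7026.01×2 + 121.87×34 + 2032.46×3 = 14052.02 + 4143.58 + 6097.38 = 24292.98
Index = 29667.25 / 24292.98 × 100 = 122.1227

122.1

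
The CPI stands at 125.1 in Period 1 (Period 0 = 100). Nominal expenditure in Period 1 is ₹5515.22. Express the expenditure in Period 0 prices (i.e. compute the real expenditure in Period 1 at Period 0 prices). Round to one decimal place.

4408.6

Real = Nominal ÷ (Index/100) = 5515.22 ÷ (125.1/100)
     = 5515.22 ÷ 1.251 = 4408.6491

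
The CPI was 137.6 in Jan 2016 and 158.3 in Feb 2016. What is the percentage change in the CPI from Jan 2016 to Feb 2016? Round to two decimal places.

15.04%

Change = (158.3 − 137.6) / 137.6 × 100
       = 20.7 / 137.6 × 100 = 15.0436%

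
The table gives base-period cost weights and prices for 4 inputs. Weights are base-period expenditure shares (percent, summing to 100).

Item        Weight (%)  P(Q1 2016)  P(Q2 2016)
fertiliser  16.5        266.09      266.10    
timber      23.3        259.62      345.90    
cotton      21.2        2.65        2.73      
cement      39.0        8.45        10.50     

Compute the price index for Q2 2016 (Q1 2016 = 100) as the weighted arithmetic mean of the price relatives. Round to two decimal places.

117.85

fertiliser: 16.5 × (266.10/266.09) = 16.5 × 1.000038 = 16.5006
timber: 23.3 × (345.90/259.62) = 23.3 × 1.332332 = 31.0433
cotton: 21.2 × (2.73/2.65) = 21.2 × 1.030189 = 21.8400
cement: 39.0 × (10.50/8.45) = 39.0 × 1.242604 = 48.4615
Index = Σ wᵢ·(p₁ᵢ/p₀ᵢ) = 16.5006 + 31.0433 + 21.8400 + 48.4615 = 117.8455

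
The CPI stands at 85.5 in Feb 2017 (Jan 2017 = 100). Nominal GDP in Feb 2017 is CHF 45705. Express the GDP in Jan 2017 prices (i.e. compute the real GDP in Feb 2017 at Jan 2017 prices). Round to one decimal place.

Real = Nominal ÷ (Index/100) = 45705 ÷ (85.5/100)
     = 45705 ÷ 0.855 = 53456.1404

53456.1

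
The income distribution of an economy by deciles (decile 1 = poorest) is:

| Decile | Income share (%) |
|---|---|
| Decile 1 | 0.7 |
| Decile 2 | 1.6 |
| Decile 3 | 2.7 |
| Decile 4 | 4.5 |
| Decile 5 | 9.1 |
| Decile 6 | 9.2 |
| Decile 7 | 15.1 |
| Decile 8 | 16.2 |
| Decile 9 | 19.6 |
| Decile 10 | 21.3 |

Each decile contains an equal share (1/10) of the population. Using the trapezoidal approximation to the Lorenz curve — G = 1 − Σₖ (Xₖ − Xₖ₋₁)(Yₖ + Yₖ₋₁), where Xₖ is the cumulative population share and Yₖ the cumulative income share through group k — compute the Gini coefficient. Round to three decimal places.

0.411

Cumulative income shares Yₖ: 0.0070, 0.0230, 0.0500, 0.0950, 0.1860, 0.2780, 0.4290, 0.5910, 0.7870, 1.0000
Σ (Xₖ−Xₖ₋₁)(Yₖ+Yₖ₋₁) = (1/10)(0.0070+0.0000) + (1/10)(0.0230+0.0070) + (1/10)(0.0500+0.0230) + (1/10)(0.0950+0.0500) + (1/10)(0.1860+0.0950) + (1/10)(0.2780+0.1860) + (1/10)(0.4290+0.2780) + (1/10)(0.5910+0.4290) + (1/10)(0.7870+0.5910) + (1/10)(1.0000+0.7870)
  = 0.0007 + 0.0030 + 0.0073 + 0.0145 + 0.0281 + 0.0464 + 0.0707 + 0.1020 + 0.1378 + 0.1787 = 0.5892
G = 1 − 0.5892 = 0.4108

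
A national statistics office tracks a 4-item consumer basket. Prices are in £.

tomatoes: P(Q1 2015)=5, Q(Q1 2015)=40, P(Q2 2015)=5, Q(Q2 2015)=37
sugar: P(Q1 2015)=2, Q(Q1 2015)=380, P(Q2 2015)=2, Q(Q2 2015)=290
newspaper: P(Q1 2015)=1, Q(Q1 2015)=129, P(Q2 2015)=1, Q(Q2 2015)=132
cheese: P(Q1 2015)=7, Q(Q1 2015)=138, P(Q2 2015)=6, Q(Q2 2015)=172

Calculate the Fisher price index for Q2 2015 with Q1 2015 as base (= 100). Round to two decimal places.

92.55

Laspeyres component (base-period weights):
ΣP(Q2 2015)Q(Q1 2015) = 5×40 + 2×380 + 1×129 + 6×138 = 200 + 760 + 129 + 828 = 1917
ΣP(Q1 2015)Q(Q1 2015) = 5×40 + 2×380 + 1×129 + 7×138 = 200 + 760 + 129 + 966 = 2055
L = 1917 / 2055 × 100 = 93.2847
Paasche component (current-period weights):
ΣP(Q2 2015)Q(Q2 2015) = 5×37 + 2×290 + 1×132 + 6×172 = 185 + 580 + 132 + 1032 = 1929
ΣP(Q1 2015)Q(Q2 2015) = 5×37 + 2×290 + 1×132 + 7×172 = 185 + 580 + 132 + 1204 = 2101
P = 1929 / 2101 × 100 = 91.8134
Fisher = √(L × P) = √(93.2847 × 91.8134) = 92.5461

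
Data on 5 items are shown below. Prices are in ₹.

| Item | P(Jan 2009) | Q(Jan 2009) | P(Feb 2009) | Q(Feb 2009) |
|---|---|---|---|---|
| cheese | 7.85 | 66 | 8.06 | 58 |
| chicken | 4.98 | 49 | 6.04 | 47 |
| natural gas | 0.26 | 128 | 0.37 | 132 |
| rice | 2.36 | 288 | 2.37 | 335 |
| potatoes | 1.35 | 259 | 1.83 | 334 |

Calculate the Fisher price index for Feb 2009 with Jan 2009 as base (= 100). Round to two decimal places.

111.78

Laspeyres component (base-period weights):
ΣP(Feb 2009)Q(Jan 2009) = 8.06×66 + 6.04×49 + 0.37×128 + 2.37×288 + 1.83×259 = 531.96 + 295.96 + 47.36 + 682.56 + 473.97 = 2031.81
ΣP(Jan 2009)Q(Jan 2009) = 7.85×66 + 4.98×49 + 0.26×128 + 2.36×288 + 1.35×259 = 518.1 + 244.02 + 33.28 + 679.68 + 349.65 = 1824.73
L = 2031.81 / 1824.73 × 100 = 111.3485
Paasche component (current-period weights):
ΣP(Feb 2009)Q(Feb 2009) = 8.06×58 + 6.04×47 + 0.37×132 + 2.37×335 + 1.83×334 = 467.48 + 283.88 + 48.84 + 793.95 + 611.22 = 2205.37
ΣP(Jan 2009)Q(Feb 2009) = 7.85×58 + 4.98×47 + 0.26×132 + 2.36×335 + 1.35×334 = 455.3 + 234.06 + 34.32 + 790.6 + 450.9 = 1965.18
P = 2205.37 / 1965.18 × 100 = 112.2223
Fisher = √(L × P) = √(111.3485 × 112.2223) = 111.7846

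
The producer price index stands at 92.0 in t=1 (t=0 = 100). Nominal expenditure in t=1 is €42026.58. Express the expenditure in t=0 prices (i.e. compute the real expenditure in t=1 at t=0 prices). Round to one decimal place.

Real = Nominal ÷ (Index/100) = 42026.58 ÷ (92.0/100)
     = 42026.58 ÷ 0.920 = 45681.0652

45681.1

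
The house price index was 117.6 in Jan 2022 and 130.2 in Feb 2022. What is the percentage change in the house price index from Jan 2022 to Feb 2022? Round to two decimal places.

Change = (130.2 − 117.6) / 117.6 × 100
       = 12.6 / 117.6 × 100 = 10.7143%

10.71%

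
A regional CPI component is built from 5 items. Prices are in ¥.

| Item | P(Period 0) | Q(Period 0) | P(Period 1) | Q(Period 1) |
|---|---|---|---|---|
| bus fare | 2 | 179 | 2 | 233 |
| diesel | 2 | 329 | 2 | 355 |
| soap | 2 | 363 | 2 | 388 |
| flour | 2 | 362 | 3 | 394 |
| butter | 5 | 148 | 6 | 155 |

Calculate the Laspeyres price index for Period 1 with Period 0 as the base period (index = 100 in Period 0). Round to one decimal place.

Laspeyres price index uses base-period quantities as weights.
ΣP(Period 1)·Q(Period 0) = 2×179 + 2×329 + 2×363 + 3×362 + 6×148 = 358 + 658 + 726 + 1086 + 888 = 3716
ΣP(Period 0)·Q(Period 0) = 2×179 + 2×329 + 2×363 + 2×362 + 5×148 = 358 + 658 + 726 + 724 + 740 = 3206
Index = 3716 / 3206 × 100 = 115.9077

115.9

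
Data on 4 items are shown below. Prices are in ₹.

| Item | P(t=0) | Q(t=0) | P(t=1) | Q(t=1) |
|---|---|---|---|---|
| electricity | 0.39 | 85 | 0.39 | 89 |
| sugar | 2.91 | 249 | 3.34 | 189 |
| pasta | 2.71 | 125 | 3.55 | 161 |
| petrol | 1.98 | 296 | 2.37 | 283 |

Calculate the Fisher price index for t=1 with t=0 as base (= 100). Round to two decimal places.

120.07

Laspeyres component (base-period weights):
ΣP(t=1)Q(t=0) = 0.39×85 + 3.34×249 + 3.55×125 + 2.37×296 = 33.15 + 831.66 + 443.75 + 701.52 = 2010.08
ΣP(t=0)Q(t=0) = 0.39×85 + 2.91×249 + 2.71×125 + 1.98×296 = 33.15 + 724.59 + 338.75 + 586.08 = 1682.57
L = 2010.08 / 1682.57 × 100 = 119.4649
Paasche component (current-period weights):
ΣP(t=1)Q(t=1) = 0.39×89 + 3.34×189 + 3.55×161 + 2.37×283 = 34.71 + 631.26 + 571.55 + 670.71 = 1908.23
ΣP(t=0)Q(t=1) = 0.39×89 + 2.91×189 + 2.71×161 + 1.98×283 = 34.71 + 549.99 + 436.31 + 560.34 = 1581.35
P = 1908.23 / 1581.35 × 100 = 120.6709
Fisher = √(L × P) = √(119.4649 × 120.6709) = 120.0664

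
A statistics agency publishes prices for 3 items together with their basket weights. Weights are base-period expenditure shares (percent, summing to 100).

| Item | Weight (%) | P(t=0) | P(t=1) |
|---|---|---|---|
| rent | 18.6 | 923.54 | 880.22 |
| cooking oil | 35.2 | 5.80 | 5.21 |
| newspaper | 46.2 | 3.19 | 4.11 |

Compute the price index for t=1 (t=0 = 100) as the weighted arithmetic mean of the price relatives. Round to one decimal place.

rent: 18.6 × (880.22/923.54) = 18.6 × 0.953094 = 17.7275
cooking oil: 35.2 × (5.21/5.80) = 35.2 × 0.898276 = 31.6193
newspaper: 46.2 × (4.11/3.19) = 46.2 × 1.288401 = 59.5241
Index = Σ wᵢ·(p₁ᵢ/p₀ᵢ) = 17.7275 + 31.6193 + 59.5241 = 108.8710

108.9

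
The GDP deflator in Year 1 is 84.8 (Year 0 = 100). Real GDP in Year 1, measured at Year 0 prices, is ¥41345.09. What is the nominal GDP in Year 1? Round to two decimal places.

35060.64

Nominal = Real × (Index/100) = 41345.09 × (84.8/100)
        = 41345.09 × 0.848 = 35060.6363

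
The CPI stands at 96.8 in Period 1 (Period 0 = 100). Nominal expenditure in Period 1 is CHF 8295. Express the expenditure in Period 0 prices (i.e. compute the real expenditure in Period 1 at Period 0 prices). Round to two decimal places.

Real = Nominal ÷ (Index/100) = 8295 ÷ (96.8/100)
     = 8295 ÷ 0.968 = 8569.2149

8569.21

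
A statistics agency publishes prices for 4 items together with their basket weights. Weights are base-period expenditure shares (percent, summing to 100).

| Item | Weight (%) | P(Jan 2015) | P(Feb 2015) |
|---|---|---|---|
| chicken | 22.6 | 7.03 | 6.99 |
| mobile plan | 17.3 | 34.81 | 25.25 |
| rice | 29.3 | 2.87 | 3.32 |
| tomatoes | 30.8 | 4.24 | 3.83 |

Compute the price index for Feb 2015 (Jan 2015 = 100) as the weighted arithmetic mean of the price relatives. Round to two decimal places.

96.74

chicken: 22.6 × (6.99/7.03) = 22.6 × 0.994310 = 22.4714
mobile plan: 17.3 × (25.25/34.81) = 17.3 × 0.725366 = 12.5488
rice: 29.3 × (3.32/2.87) = 29.3 × 1.156794 = 33.8941
tomatoes: 30.8 × (3.83/4.24) = 30.8 × 0.903302 = 27.8217
Index = Σ wᵢ·(p₁ᵢ/p₀ᵢ) = 22.4714 + 12.5488 + 33.8941 + 27.8217 = 96.7360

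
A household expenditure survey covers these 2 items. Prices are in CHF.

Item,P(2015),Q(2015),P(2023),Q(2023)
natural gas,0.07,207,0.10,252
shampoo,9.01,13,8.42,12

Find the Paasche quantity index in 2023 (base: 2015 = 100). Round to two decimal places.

Paasche quantity index uses current-period prices as weights.
ΣP(2023)·Q(2023) = 0.10×252 + 8.42×12 = 25.2 + 101.04 = 126.24
ΣP(2023)·Q(2015) = 0.10×207 + 8.42×13 = 20.7 + 109.46 = 130.16
Index = 126.24 / 130.16 × 100 = 96.9883

96.99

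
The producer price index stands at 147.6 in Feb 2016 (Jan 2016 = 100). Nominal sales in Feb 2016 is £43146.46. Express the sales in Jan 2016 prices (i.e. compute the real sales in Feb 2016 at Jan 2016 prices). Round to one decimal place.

29232.0

Real = Nominal ÷ (Index/100) = 43146.46 ÷ (147.6/100)
     = 43146.46 ÷ 1.476 = 29232.0190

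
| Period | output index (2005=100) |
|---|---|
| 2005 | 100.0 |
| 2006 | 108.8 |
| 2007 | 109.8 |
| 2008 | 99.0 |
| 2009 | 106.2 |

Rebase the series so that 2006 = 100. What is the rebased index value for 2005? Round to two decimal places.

91.91

Rebased(2005) = 100.0 / 108.8 × 100 = 91.9118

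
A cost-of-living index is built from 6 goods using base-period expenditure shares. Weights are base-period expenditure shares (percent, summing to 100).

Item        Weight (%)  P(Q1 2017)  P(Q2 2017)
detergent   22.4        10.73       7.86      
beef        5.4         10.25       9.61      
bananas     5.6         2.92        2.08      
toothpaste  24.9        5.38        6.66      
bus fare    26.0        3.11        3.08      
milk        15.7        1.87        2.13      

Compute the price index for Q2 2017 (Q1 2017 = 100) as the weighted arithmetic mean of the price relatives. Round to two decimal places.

detergent: 22.4 × (7.86/10.73) = 22.4 × 0.732526 = 16.4086
beef: 5.4 × (9.61/10.25) = 5.4 × 0.937561 = 5.0628
bananas: 5.6 × (2.08/2.92) = 5.6 × 0.712329 = 3.9890
toothpaste: 24.9 × (6.66/5.38) = 24.9 × 1.237918 = 30.8242
bus fare: 26.0 × (3.08/3.11) = 26.0 × 0.990354 = 25.7492
milk: 15.7 × (2.13/1.87) = 15.7 × 1.139037 = 17.8829
Index = Σ wᵢ·(p₁ᵢ/p₀ᵢ) = 16.4086 + 5.0628 + 3.9890 + 30.8242 + 25.7492 + 17.8829 = 99.9167

99.92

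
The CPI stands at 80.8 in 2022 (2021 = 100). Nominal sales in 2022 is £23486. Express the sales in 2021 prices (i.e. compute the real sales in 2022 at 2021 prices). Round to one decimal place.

Real = Nominal ÷ (Index/100) = 23486 ÷ (80.8/100)
     = 23486 ÷ 0.808 = 29066.8317

29066.8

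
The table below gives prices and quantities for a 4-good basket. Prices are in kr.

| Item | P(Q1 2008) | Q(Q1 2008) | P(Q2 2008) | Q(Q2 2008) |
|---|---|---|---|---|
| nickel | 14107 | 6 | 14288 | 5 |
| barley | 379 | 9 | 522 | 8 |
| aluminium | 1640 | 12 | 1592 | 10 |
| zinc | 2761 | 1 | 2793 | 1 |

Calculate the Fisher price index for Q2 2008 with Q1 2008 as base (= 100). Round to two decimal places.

101.69

Laspeyres component (base-period weights):
ΣP(Q2 2008)Q(Q1 2008) = 14288×6 + 522×9 + 1592×12 + 2793×1 = 85728 + 4698 + 19104 + 2793 = 112323
ΣP(Q1 2008)Q(Q1 2008) = 14107×6 + 379×9 + 1640×12 + 2761×1 = 84642 + 3411 + 19680 + 2761 = 110494
L = 112323 / 110494 × 100 = 101.6553
Paasche component (current-period weights):
ΣP(Q2 2008)Q(Q2 2008) = 14288×5 + 522×8 + 1592×10 + 2793×1 = 71440 + 4176 + 15920 + 2793 = 94329
ΣP(Q1 2008)Q(Q2 2008) = 14107×5 + 379×8 + 1640×10 + 2761×1 = 70535 + 3032 + 16400 + 2761 = 92728
P = 94329 / 92728 × 100 = 101.7266
Fisher = √(L × P) = √(101.6553 × 101.7266) = 101.6909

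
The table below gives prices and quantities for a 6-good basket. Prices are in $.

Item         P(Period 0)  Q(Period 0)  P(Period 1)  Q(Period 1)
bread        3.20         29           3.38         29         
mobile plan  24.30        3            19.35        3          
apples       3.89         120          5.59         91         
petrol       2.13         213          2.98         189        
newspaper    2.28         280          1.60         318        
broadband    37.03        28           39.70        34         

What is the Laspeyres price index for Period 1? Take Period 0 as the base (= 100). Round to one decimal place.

Laspeyres price index uses base-period quantities as weights.
ΣP(Period 1)·Q(Period 0) = 3.38×29 + 19.35×3 + 5.59×120 + 2.98×213 + 1.60×280 + 39.70×28 = 98.02 + 58.05 + 670.8 + 634.74 + 448 + 1111.6 = 3021.21
ΣP(Period 0)·Q(Period 0) = 3.20×29 + 24.30×3 + 3.89×120 + 2.13×213 + 2.28×280 + 37.03×28 = 92.8 + 72.9 + 466.8 + 453.69 + 638.4 + 1036.84 = 2761.43
Index = 3021.21 / 2761.43 × 100 = 109.4074

109.4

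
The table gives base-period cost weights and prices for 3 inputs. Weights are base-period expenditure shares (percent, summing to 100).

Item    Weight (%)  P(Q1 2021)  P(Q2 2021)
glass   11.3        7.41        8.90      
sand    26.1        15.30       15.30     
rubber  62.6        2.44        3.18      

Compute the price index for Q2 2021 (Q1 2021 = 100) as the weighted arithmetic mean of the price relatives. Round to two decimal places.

121.26

glass: 11.3 × (8.90/7.41) = 11.3 × 1.201080 = 13.5722
sand: 26.1 × (15.30/15.30) = 26.1 × 1.000000 = 26.1000
rubber: 62.6 × (3.18/2.44) = 62.6 × 1.303279 = 81.5852
Index = Σ wᵢ·(p₁ᵢ/p₀ᵢ) = 13.5722 + 26.1000 + 81.5852 = 121.2574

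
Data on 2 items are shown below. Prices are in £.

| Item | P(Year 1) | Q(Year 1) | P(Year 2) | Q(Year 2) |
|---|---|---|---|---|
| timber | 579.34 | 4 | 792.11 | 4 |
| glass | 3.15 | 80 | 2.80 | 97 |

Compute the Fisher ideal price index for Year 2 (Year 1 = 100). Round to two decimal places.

131.59

Laspeyres component (base-period weights):
ΣP(Year 2)Q(Year 1) = 792.11×4 + 2.80×80 = 3168.44 + 224 = 3392.44
ΣP(Year 1)Q(Year 1) = 579.34×4 + 3.15×80 = 2317.36 + 252 = 2569.36
L = 3392.44 / 2569.36 × 100 = 132.0344
Paasche component (current-period weights):
ΣP(Year 2)Q(Year 2) = 792.11×4 + 2.80×97 = 3168.44 + 271.6 = 3440.04
ΣP(Year 1)Q(Year 2) = 579.34×4 + 3.15×97 = 2317.36 + 305.55 = 2622.91
P = 3440.04 / 2622.91 × 100 = 131.1536
Fisher = √(L × P) = √(132.0344 × 131.1536) = 131.5933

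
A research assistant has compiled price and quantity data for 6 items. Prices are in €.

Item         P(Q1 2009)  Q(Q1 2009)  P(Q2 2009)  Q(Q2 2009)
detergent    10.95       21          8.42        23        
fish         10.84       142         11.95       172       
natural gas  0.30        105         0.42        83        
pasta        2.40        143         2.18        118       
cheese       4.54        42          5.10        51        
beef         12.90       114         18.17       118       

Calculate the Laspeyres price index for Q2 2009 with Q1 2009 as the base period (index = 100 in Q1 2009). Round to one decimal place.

118.7

Laspeyres price index uses base-period quantities as weights.
ΣP(Q2 2009)·Q(Q1 2009) = 8.42×21 + 11.95×142 + 0.42×105 + 2.18×143 + 5.10×42 + 18.17×114 = 176.82 + 1696.9 + 44.1 + 311.74 + 214.2 + 2071.38 = 4515.14
ΣP(Q1 2009)·Q(Q1 2009) = 10.95×21 + 10.84×142 + 0.30×105 + 2.40×143 + 4.54×42 + 12.90×114 = 229.95 + 1539.28 + 31.5 + 343.2 + 190.68 + 1470.6 = 3805.21
Index = 4515.14 / 3805.21 × 100 = 118.6568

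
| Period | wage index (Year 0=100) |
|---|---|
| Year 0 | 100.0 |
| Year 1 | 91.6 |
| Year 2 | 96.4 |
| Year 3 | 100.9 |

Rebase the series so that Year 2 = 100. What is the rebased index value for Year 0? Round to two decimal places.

103.73

Rebased(Year 0) = 100.0 / 96.4 × 100 = 103.7344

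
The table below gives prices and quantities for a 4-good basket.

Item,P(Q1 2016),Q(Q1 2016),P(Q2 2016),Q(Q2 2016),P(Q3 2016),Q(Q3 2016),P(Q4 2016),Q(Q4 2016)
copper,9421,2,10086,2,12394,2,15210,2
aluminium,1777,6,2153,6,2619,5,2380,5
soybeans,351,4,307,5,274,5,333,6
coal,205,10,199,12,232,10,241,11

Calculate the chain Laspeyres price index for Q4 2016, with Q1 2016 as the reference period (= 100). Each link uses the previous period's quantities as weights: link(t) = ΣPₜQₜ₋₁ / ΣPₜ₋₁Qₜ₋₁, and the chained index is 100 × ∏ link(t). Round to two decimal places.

148.33

Link Q1 2016→Q2 2016:
ΣP(Q2 2016)Q(Q1 2016) = 10086×2 + 2153×6 + 307×4 + 199×10 = 20172 + 12918 + 1228 + 1990 = 36308
ΣP(Q1 2016)Q(Q1 2016) = 9421×2 + 1777×6 + 351×4 + 205×10 = 18842 + 10662 + 1404 + 2050 = 32958
link = 36308/32958 = 1.101645
Link Q2 2016→Q3 2016:
ΣP(Q3 2016)Q(Q2 2016) = 12394×2 + 2619×6 + 274×5 + 232×12 = 24788 + 15714 + 1370 + 2784 = 44656
ΣP(Q2 2016)Q(Q2 2016) = 10086×2 + 2153×6 + 307×5 + 199×12 = 20172 + 12918 + 1535 + 2388 = 37013
link = 44656/37013 = 1.206495
Link Q3 2016→Q4 2016:
ΣP(Q4 2016)Q(Q3 2016) = 15210×2 + 2380×5 + 333×5 + 241×10 = 30420 + 11900 + 1665 + 2410 = 46395
ΣP(Q3 2016)Q(Q3 2016) = 12394×2 + 2619×5 + 274×5 + 232×10 = 24788 + 13095 + 1370 + 2320 = 41573
link = 46395/41573 = 1.115989
Chained index = 100 × 1.101645 × 1.206495 × 1.115989 = 148.3293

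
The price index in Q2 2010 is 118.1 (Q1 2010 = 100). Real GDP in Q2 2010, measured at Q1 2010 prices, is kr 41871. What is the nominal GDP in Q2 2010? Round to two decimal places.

Nominal = Real × (Index/100) = 41871 × (118.1/100)
        = 41871 × 1.181 = 49449.6510

49449.65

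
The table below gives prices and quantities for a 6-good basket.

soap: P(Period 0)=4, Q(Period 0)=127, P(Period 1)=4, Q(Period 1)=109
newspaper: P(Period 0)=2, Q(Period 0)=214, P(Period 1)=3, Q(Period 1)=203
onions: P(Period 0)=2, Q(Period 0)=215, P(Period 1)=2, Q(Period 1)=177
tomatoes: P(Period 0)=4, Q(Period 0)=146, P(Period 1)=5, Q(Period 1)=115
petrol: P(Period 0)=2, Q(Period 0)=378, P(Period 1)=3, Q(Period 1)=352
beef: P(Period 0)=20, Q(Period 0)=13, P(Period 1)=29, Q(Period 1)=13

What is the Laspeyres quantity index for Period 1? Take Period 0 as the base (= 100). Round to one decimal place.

88.3

Laspeyres quantity index uses base-period prices as weights.
ΣP(Period 0)·Q(Period 1) = 4×109 + 2×203 + 2×177 + 4×115 + 2×352 + 20×13 = 436 + 406 + 354 + 460 + 704 + 260 = 2620
ΣP(Period 0)·Q(Period 0) = 4×127 + 2×214 + 2×215 + 4×146 + 2×378 + 20×13 = 508 + 428 + 430 + 584 + 756 + 260 = 2966
Index = 2620 / 2966 × 100 = 88.3345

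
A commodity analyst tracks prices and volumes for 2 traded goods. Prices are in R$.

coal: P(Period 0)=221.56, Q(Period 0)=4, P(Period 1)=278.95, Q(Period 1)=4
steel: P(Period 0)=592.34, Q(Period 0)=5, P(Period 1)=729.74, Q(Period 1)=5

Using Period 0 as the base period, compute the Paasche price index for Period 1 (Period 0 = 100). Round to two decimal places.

Paasche price index uses current-period quantities as weights.
ΣP(Period 1)·Q(Period 1) = 278.95×4 + 729.74×5 = 1115.8 + 3648.7 = 4764.5
ΣP(Period 0)·Q(Period 1) = 221.56×4 + 592.34×5 = 886.24 + 2961.7 = 3847.94
Index = 4764.5 / 3847.94 × 100 = 123.8195

123.82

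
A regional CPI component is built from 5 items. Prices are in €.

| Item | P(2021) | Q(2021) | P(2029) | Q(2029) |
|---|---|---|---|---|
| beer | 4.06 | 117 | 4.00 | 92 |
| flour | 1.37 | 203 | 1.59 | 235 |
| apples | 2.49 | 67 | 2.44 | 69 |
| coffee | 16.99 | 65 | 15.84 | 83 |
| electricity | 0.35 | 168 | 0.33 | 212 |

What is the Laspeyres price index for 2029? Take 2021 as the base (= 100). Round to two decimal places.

Laspeyres price index uses base-period quantities as weights.
ΣP(2029)·Q(2021) = 4.00×117 + 1.59×203 + 2.44×67 + 15.84×65 + 0.33×168 = 468 + 322.77 + 163.48 + 1029.6 + 55.44 = 2039.29
ΣP(2021)·Q(2021) = 4.06×117 + 1.37×203 + 2.49×67 + 16.99×65 + 0.35×168 = 475.02 + 278.11 + 166.83 + 1104.35 + 58.8 = 2083.11
Index = 2039.29 / 2083.11 × 100 = 97.8964

97.90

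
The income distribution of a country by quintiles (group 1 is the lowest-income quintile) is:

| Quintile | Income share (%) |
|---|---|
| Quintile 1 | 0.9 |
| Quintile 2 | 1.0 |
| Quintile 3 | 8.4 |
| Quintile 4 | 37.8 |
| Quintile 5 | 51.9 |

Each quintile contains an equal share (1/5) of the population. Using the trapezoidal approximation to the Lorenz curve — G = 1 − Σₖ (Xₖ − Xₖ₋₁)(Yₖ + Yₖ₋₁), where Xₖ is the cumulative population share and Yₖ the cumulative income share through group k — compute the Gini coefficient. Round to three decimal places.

0.555

Cumulative income shares Yₖ: 0.0090, 0.0190, 0.1030, 0.4810, 1.0000
Σ (Xₖ−Xₖ₋₁)(Yₖ+Yₖ₋₁) = (1/5)(0.0090+0.0000) + (1/5)(0.0190+0.0090) + (1/5)(0.1030+0.0190) + (1/5)(0.4810+0.1030) + (1/5)(1.0000+0.4810)
  = 0.0018 + 0.0056 + 0.0244 + 0.1168 + 0.2962 = 0.4448
G = 1 − 0.4448 = 0.5552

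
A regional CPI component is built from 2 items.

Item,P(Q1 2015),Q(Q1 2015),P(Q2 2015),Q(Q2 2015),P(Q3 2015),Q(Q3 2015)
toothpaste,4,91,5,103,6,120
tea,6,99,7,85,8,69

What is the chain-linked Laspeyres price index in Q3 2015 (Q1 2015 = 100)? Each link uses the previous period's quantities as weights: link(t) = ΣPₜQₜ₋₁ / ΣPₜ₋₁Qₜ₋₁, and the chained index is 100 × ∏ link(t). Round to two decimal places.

Link Q1 2015→Q2 2015:
ΣP(Q2 2015)Q(Q1 2015) = 5×91 + 7×99 = 455 + 693 = 1148
ΣP(Q1 2015)Q(Q1 2015) = 4×91 + 6×99 = 364 + 594 = 958
link = 1148/958 = 1.198330
Link Q2 2015→Q3 2015:
ΣP(Q3 2015)Q(Q2 2015) = 6×103 + 8×85 = 618 + 680 = 1298
ΣP(Q2 2015)Q(Q2 2015) = 5×103 + 7×85 = 515 + 595 = 1110
link = 1298/1110 = 1.169369
Chained index = 100 × 1.198330 × 1.169369 = 140.1290

140.13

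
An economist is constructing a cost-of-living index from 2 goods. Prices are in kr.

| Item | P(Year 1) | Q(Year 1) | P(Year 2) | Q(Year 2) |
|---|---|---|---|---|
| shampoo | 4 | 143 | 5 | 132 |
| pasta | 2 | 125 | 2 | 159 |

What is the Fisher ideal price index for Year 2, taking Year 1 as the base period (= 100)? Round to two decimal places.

Laspeyres component (base-period weights):
ΣP(Year 2)Q(Year 1) = 5×143 + 2×125 = 715 + 250 = 965
ΣP(Year 1)Q(Year 1) = 4×143 + 2×125 = 572 + 250 = 822
L = 965 / 822 × 100 = 117.3966
Paasche component (current-period weights):
ΣP(Year 2)Q(Year 2) = 5×132 + 2×159 = 660 + 318 = 978
ΣP(Year 1)Q(Year 2) = 4×132 + 2×159 = 528 + 318 = 846
P = 978 / 846 × 100 = 115.6028
Fisher = √(L × P) = √(117.3966 × 115.6028) = 116.4963

116.50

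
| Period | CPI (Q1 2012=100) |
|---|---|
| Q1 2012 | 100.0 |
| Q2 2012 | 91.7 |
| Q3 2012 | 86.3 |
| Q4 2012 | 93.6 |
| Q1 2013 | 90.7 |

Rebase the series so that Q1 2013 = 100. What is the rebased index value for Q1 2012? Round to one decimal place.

Rebased(Q1 2012) = 100.0 / 90.7 × 100 = 110.2536

110.3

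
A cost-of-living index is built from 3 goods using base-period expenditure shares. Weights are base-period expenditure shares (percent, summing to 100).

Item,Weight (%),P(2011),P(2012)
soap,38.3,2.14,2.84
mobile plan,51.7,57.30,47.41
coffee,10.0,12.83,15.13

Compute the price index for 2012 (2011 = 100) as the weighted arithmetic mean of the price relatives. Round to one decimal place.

105.4

soap: 38.3 × (2.84/2.14) = 38.3 × 1.327103 = 50.8280
mobile plan: 51.7 × (47.41/57.30) = 51.7 × 0.827400 = 42.7766
coffee: 10.0 × (15.13/12.83) = 10.0 × 1.179267 = 11.7927
Index = Σ wᵢ·(p₁ᵢ/p₀ᵢ) = 50.8280 + 42.7766 + 11.7927 = 105.3973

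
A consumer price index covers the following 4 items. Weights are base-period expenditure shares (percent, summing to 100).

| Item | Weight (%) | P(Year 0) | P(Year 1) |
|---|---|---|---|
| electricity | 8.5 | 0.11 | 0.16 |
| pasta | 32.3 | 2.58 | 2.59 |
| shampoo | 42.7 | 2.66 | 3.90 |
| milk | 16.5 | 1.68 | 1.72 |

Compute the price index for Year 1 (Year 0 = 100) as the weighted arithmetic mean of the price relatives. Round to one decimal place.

124.3

electricity: 8.5 × (0.16/0.11) = 8.5 × 1.454545 = 12.3636
pasta: 32.3 × (2.59/2.58) = 32.3 × 1.003876 = 32.4252
shampoo: 42.7 × (3.90/2.66) = 42.7 × 1.466165 = 62.6053
milk: 16.5 × (1.72/1.68) = 16.5 × 1.023810 = 16.8929
Index = Σ wᵢ·(p₁ᵢ/p₀ᵢ) = 12.3636 + 32.4252 + 62.6053 + 16.8929 = 124.2870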